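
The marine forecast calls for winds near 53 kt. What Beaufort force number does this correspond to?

Beaufort force 10

53 kt lies in the Beaufort 10 band (storm, 48–55 kt).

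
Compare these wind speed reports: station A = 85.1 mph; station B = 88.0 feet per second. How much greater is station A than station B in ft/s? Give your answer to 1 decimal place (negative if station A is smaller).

station A: 85.1 mph = 124.813 ft/s.
Difference: 124.813 − 88.000 = 36.8 ft/s.

36.8 ft/s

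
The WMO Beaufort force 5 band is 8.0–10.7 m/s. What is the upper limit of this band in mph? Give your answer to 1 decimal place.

23.9 mph

8.0–10.7 m/s × 2.237 = 17.9–23.9 mph.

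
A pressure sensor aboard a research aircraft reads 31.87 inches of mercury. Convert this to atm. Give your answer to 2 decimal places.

1 inHg = 0.0334211 atm, so 31.87 × 0.0334211 = 1.07 atm.

1.07 atm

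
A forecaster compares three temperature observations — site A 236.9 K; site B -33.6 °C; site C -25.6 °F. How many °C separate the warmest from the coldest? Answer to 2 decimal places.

site A: 236.9 K = -36.250 °C.
site C: -25.6 °F = -32.000 °C.
Spread: (-32.000) − (-36.250) = 4.250 °C.

4.25 °C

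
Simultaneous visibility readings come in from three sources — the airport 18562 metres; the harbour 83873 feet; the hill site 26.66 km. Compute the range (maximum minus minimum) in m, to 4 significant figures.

8098 m

the harbour: 83873 ft = 25564.49 m.
the hill site: 26.66 km = 26660.00 m.
Spread: 26660.00 − 18562.00 = 8098 m.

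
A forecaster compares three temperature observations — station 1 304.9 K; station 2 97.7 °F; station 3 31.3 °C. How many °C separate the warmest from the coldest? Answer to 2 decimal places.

station 1: 304.9 K = 31.750 °C.
station 2: 97.7 °F = 36.500 °C.
Spread: 36.500 − 31.300 = 5.200 °C.

5.20 °C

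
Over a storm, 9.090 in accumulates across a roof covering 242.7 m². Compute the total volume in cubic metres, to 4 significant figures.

56.04 cubic metres

Depth: 9.090 in × 25.4 = 230.886 mm.
1 mm over 1 m² is 1 L, so volume = 230.886 × 242.7 = 56036.032 L = 56.04 m³.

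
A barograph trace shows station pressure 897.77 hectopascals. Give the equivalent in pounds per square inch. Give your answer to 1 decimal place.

13.0 psi

1 hPa = 0.0145038 psi, so 897.77 × 0.0145038 = 13.0 psi.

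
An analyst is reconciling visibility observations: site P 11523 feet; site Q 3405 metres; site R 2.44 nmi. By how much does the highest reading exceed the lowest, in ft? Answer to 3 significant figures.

3650 ft

site Q: 3405 m = 11171.26 ft.
site R: 2.44 nmi = 14825.72 ft.
Spread: 14825.72 − 11171.26 = 3650 ft.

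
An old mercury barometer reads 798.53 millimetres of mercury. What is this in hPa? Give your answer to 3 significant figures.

1 mmHg = 1.33322 hPa, so 798.53 × 1.33322 = 1060 hPa.

1060 hPa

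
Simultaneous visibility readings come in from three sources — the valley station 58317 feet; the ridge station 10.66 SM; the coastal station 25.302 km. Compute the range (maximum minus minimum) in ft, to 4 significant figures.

26730 ft

the ridge station: 10.66 SM = 56284.80 ft.
the coastal station: 25.302 km = 83011.81 ft.
Spread: 83011.81 − 56284.80 = 26730 ft.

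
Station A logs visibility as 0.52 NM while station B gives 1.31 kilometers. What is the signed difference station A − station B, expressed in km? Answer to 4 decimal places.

station A: 0.52 nmi = 0.963040 km.
Difference: 0.963040 − 1.310000 = -0.3470 km.

-0.3470 km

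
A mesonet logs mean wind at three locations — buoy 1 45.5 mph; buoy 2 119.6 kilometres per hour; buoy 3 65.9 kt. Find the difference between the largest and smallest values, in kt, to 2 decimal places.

buoy 1: 45.5 mph = 39.5384 kt.
buoy 2: 119.6 km/h = 64.5788 kt.
Spread: 65.9000 − 39.5384 = 26.36 kt.

26.36 kt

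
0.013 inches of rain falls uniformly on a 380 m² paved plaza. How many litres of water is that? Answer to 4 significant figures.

125.5 litres

Depth: 0.013 in × 25.4 = 0.3302 mm.
1 mm over 1 m² is 1 L, so volume = 0.3302 × 380 = 125.476 L ≈ 125.5 L.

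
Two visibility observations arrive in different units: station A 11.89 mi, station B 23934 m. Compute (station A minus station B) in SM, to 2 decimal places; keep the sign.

-2.98 SM

station B: 23934 m = 14.8719 SM.
Difference: 11.8900 − 14.8719 = -2.98 SM.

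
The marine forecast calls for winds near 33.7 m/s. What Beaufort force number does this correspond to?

33.7 m/s lies in the Beaufort 12 band (hurricane force, ≥32.7 m/s).

Beaufort force 12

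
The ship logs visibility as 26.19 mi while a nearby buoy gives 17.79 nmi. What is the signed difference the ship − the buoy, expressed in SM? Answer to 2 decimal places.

the buoy: 17.79 nmi = 20.4724 SM.
Difference: 26.1900 − 20.4724 = 5.72 SM.

5.72 SM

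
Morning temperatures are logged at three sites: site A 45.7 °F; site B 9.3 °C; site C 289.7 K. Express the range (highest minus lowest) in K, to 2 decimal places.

site A: 45.7 °F = 7.611 °C.
site C: 289.7 K = 16.550 °C.
Spread: 16.550 − 7.611 = 8.939 °C.

8.94 K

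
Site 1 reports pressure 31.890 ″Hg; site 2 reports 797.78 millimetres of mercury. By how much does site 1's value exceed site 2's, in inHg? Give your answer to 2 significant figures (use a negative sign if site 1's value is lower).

site 2: 797.78 mmHg = 31.4087 inHg.
Difference: 31.8900 − 31.4087 = 0.48 inHg.

0.48 inHg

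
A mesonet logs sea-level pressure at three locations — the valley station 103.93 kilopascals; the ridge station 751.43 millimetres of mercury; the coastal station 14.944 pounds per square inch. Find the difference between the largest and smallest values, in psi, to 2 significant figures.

the valley station: 103.93 kPa = 15.0738 psi.
the ridge station: 751.43 mmHg = 14.5302 psi.
Spread: 15.0738 − 14.5302 = 0.54 psi.

0.54 psi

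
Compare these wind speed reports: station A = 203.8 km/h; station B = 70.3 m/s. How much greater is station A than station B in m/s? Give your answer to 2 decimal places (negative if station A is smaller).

-13.69 m/s

station A: 203.8 km/h = 56.6111 m/s.
Difference: 56.6111 − 70.3000 = -13.69 m/s.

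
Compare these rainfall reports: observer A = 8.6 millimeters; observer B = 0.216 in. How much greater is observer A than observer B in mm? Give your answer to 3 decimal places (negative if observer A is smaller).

observer B: 0.216 in = 5.48640 mm.
Difference: 8.60000 − 5.48640 = 3.114 mm.

3.114 mm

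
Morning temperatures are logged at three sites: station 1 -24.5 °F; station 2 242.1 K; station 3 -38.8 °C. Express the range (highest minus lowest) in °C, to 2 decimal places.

station 1: -24.5 °F = -31.389 °C.
station 2: 242.1 K = -31.050 °C.
Spread: (-31.050) − (-38.800) = 7.750 °C.

7.75 °C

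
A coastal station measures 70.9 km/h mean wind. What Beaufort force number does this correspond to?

Beaufort force 8

70.9 km/h = 19.7 m/s, which is Beaufort 8 (gale, 17.2–20.7 m/s).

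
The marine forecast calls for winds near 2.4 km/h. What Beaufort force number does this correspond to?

Beaufort force 1

2.4 km/h = 0.7 m/s, which is Beaufort 1 (light air, 0.3–1.5 m/s).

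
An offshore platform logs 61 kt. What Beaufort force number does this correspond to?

61 kt lies in the Beaufort 11 band (violent storm, 56–63 kt).

Beaufort force 11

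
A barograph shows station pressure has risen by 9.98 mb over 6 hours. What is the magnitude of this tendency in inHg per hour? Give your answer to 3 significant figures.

0.0491 inHg per hour

9.98 mb / 6 h × 0.02953 inHg/mb = 0.0491 inHg/h.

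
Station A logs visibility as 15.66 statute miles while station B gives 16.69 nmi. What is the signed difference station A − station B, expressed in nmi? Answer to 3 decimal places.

-3.082 nmi

station A: 15.66 SM = 13.60817 nmi.
Difference: 13.60817 − 16.69000 = -3.082 nmi.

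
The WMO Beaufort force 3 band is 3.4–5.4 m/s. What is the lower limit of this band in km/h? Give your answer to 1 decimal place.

3.4–5.4 m/s × 3.6 = 12.2–19.4 km/h.

12.2 km/h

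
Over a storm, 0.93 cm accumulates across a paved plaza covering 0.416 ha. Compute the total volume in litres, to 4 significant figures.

Depth: 0.93 cm × 10 = 9.3 mm.
Area: 0.416 ha = 4160 m².
1 mm over 1 m² is 1 L, so volume = 9.3 × 4160 = 38688 L ≈ 38690 L.

38690 litres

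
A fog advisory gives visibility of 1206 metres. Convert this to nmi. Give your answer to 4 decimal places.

1 m = 0.000539957 nmi, so 1206 × 0.000539957 = 0.6512 nmi.

0.6512 nmi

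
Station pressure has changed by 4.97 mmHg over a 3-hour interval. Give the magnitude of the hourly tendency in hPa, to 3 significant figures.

2.21 hPa per hour

4.97 mmHg / 3 h × 1.33322 hPa/mmHg = 2.21 hPa/h.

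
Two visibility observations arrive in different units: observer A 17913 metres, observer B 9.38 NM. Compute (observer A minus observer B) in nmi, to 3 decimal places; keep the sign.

0.292 nmi

observer A: 17913 m = 9.67225 nmi.
Difference: 9.67225 − 9.38000 = 0.292 nmi.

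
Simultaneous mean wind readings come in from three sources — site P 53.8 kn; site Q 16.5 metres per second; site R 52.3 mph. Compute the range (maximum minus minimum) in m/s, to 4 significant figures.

11.18 m/s

site P: 53.8 kt = 27.6771 m/s.
site R: 52.3 mph = 23.3802 m/s.
Spread: 27.6771 − 16.5000 = 11.18 m/s.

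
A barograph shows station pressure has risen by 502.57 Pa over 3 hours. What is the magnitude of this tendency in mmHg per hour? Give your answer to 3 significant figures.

502.57 Pa / 3 h × 0.00750062 mmHg/Pa = 1.26 mmHg/h.

1.26 mmHg per hour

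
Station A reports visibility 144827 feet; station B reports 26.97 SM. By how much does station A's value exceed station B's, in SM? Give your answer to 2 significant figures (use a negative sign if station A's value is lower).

0.46 SM

station A: 144827 ft = 27.4294 SM.
Difference: 27.4294 − 26.9700 = 0.46 SM.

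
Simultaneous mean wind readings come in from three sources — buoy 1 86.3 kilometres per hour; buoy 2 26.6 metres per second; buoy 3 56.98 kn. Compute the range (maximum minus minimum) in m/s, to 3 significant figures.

buoy 1: 86.3 km/h = 23.9722 m/s.
buoy 3: 56.98 kt = 29.3130 m/s.
Spread: 29.3130 − 23.9722 = 5.34 m/s.

5.34 m/s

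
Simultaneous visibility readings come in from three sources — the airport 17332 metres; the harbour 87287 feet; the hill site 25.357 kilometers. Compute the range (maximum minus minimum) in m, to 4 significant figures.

the harbour: 87287 ft = 26605.08 m.
the hill site: 25.357 km = 25357.00 m.
Spread: 26605.08 − 17332.00 = 9273 m.

9273 m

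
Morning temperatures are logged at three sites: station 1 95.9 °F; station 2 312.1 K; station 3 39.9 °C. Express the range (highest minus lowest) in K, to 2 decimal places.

4.40 K

station 1: 95.9 °F = 35.500 °C.
station 2: 312.1 K = 38.950 °C.
Spread: 39.900 − 35.500 = 4.400 °C.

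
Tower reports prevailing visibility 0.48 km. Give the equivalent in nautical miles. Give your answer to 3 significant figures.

0.259 nmi

1 km = 0.539957 nmi, so 0.48 × 0.539957 = 0.259 nmi.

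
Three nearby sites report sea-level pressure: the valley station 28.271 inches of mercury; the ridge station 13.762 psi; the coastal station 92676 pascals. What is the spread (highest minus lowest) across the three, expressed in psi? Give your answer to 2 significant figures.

the valley station: 28.271 inHg = 13.8854 psi.
the coastal station: 92676 Pa = 13.4415 psi.
Spread: 13.8854 − 13.4415 = 0.44 psi.

0.44 psi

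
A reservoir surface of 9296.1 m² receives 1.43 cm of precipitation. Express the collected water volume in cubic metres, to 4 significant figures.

Depth: 1.43 cm × 10 = 14.3 mm.
1 mm over 1 m² is 1 L, so volume = 14.3 × 9296.1 = 132934.23 L = 132.9 m³.

132.9 cubic metres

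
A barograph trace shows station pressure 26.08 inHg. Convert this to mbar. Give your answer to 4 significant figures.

1 inHg = 33.8639 mb, so 26.08 × 33.8639 = 883.2 mb.

883.2 mb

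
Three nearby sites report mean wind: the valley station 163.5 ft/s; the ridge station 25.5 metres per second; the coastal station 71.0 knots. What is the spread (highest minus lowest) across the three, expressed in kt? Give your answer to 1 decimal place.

47.3 kt

the valley station: 163.5 ft/s = 96.871 kt.
the ridge station: 25.5 m/s = 49.568 kt.
Spread: 96.871 − 49.568 = 47.3 kt.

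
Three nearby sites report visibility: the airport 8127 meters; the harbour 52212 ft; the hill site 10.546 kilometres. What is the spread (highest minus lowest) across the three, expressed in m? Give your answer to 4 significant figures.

7787 m

the harbour: 52212 ft = 15914.22 m.
the hill site: 10.546 km = 10546.00 m.
Spread: 15914.22 − 8127.00 = 7787 m.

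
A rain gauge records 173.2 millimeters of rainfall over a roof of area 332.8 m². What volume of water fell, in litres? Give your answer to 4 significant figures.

57640 litres

1 mm over 1 m² is 1 L, so volume = 173.2 × 332.8 = 57640.96 L ≈ 57640 L.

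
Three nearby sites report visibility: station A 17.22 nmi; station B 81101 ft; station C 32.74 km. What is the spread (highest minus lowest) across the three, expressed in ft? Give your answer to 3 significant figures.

26300 ft

station A: 17.22 nmi = 104630.71 ft.
station C: 32.74 km = 107414.70 ft.
Spread: 107414.70 − 81101.00 = 26300 ft.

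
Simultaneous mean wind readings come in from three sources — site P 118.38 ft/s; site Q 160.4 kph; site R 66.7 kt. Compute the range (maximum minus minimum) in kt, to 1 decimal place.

19.9 kt

site P: 118.38 ft/s = 70.138 kt.
site Q: 160.4 km/h = 86.609 kt.
Spread: 86.609 − 66.700 = 19.9 kt.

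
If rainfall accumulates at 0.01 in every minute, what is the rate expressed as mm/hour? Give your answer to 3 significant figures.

0.01 in/minute × 25.4 mm/in × 60 minute/hour = 15.2 mm/hour.

15.2 mm/hour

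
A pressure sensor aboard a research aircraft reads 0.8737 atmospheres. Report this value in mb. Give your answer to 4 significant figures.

885.3 mb

1 atm = 1013.25 mb, so 0.8737 × 1013.25 = 885.3 mb.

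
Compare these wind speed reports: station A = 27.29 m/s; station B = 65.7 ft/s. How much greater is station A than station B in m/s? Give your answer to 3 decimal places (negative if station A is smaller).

7.265 m/s

station B: 65.7 ft/s = 20.02536 m/s.
Difference: 27.29000 − 20.02536 = 7.265 m/s.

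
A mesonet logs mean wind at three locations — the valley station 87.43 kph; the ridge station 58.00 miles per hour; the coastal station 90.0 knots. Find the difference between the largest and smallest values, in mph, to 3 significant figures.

49.2 mph

the valley station: 87.43 km/h = 54.326 mph.
the coastal station: 90.0 kt = 103.570 mph.
Spread: 103.570 − 54.326 = 49.2 mph.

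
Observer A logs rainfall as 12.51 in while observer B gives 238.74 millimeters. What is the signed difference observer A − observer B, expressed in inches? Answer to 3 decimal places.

3.111 in

observer B: 238.74 mm = 9.39921 in.
Difference: 12.51000 − 9.39921 = 3.111 in.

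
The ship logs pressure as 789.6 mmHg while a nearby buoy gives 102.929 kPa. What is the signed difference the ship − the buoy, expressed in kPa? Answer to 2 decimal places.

2.34 kPa

the ship: 789.6 mmHg = 105.2714 kPa.
Difference: 105.2714 − 102.9290 = 2.34 kPa.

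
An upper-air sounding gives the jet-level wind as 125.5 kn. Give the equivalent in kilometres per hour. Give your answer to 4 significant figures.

1 kt = 1.852 km/h, so 125.5 × 1.852 = 232.4 km/h.

232.4 km/h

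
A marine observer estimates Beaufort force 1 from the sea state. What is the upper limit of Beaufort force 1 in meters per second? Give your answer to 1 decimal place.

Beaufort 1 (light air) spans 0.3–1.5 m/s.

1.5 m/s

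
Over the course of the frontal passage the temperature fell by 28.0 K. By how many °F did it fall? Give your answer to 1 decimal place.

Converting a difference, only the 9/5 scale factor applies: Δ°F = 28.0 × 1.8 = 50.4 °F.

50.4 °F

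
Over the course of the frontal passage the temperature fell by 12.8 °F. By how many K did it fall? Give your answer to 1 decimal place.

For a temperature change the 32° offset cancels: ΔK = 12.8 × 0.5556 = 7.1 K.

7.1 K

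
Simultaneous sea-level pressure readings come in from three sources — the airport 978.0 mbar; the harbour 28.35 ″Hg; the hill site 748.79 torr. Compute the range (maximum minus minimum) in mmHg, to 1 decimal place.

28.7 mmHg

the airport: 978.0 mb = 733.560 mmHg.
the harbour: 28.35 inHg = 720.090 mmHg.
Spread: 748.790 − 720.090 = 28.7 mmHg.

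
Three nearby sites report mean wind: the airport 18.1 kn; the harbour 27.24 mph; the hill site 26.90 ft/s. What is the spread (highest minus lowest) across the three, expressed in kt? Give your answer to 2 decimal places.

7.73 kt

the harbour: 27.24 mph = 23.6709 kt.
the hill site: 26.90 ft/s = 15.9378 kt.
Spread: 23.6709 − 15.9378 = 7.73 kt.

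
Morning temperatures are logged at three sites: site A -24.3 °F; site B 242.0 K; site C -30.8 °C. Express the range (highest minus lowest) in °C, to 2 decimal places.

0.48 °C

site A: -24.3 °F = -31.278 °C.
site B: 242.0 K = -31.150 °C.
Spread: (-30.800) − (-31.278) = 0.478 °C.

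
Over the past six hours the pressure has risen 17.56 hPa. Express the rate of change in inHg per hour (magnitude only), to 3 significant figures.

0.0864 inHg per hour

17.56 hPa / 6 h × 0.02953 inHg/hPa = 0.0864 inHg/h.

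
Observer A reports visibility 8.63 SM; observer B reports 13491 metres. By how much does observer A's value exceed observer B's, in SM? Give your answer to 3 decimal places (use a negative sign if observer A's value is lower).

0.247 SM

observer B: 13491 m = 8.38292 SM.
Difference: 8.63000 − 8.38292 = 0.247 SM.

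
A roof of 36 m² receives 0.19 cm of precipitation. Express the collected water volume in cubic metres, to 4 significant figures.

Depth: 0.19 cm × 10 = 1.9 mm.
1 mm over 1 m² is 1 L, so volume = 1.9 × 36 = 68.4 L = 0.06840 m³.

0.06840 cubic metres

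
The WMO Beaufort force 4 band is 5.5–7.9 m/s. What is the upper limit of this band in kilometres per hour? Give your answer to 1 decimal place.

5.5–7.9 m/s × 3.6 = 19.8–28.4 km/h.

28.4 km/h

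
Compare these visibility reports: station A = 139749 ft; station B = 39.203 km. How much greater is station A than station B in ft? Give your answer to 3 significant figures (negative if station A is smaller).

station B: 39.203 km = 128618.77 ft.
Difference: 139749.00 − 128618.77 = 11100 ft.

11100 ft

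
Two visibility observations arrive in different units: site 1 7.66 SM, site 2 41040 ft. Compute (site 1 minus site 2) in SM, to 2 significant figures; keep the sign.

-0.11 SM

site 2: 41040 ft = 7.7727 SM.
Difference: 7.6600 − 7.7727 = -0.11 SM.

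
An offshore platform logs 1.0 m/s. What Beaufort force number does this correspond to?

1.0 m/s lies in the Beaufort 1 band (light air, 0.3–1.5 m/s).

Beaufort force 1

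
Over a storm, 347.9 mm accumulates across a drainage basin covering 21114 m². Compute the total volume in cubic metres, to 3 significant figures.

1 mm over 1 m² is 1 L, so volume = 347.9 × 21114 = 7345560.6 L = 7350 m³.

7350 cubic metres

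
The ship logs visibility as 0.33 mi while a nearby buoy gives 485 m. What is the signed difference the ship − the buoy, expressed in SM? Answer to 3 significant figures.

the buoy: 485 m = 0.301365 SM.
Difference: 0.330000 − 0.301365 = 0.0286 SM.

0.0286 SM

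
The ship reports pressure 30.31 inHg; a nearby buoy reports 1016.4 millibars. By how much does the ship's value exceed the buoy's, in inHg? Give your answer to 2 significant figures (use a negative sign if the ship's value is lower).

0.30 inHg

the buoy: 1016.4 mb = 30.0143 inHg.
Difference: 30.3100 − 30.0143 = 0.30 inHg.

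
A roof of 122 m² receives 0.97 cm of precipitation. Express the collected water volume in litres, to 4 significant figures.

1183 litres

Depth: 0.97 cm × 10 = 9.7 mm.
1 mm over 1 m² is 1 L, so volume = 9.7 × 122 = 1183.4 L ≈ 1183 L.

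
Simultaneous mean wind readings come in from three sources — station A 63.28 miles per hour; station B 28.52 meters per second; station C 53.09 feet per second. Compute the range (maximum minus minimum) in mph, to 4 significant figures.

station B: 28.52 m/s = 63.7974 mph.
station C: 53.09 ft/s = 36.1977 mph.
Spread: 63.7974 − 36.1977 = 27.60 mph.

27.60 mph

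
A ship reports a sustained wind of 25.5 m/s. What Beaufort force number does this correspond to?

25.5 m/s lies in the Beaufort 10 band (storm, 24.5–28.4 m/s).

Beaufort force 10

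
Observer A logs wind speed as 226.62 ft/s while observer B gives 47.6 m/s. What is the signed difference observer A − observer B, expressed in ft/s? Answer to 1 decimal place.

70.5 ft/s

observer B: 47.6 m/s = 156.168 ft/s.
Difference: 226.620 − 156.168 = 70.5 ft/s.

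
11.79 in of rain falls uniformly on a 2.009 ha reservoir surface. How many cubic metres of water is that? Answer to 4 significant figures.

6016 cubic metres

Depth: 11.79 in × 25.4 = 299.466 mm.
Area: 2.009 ha = 20090 m².
1 mm over 1 m² is 1 L, so volume = 299.466 × 20090 = 6016271.9 L = 6016 m³.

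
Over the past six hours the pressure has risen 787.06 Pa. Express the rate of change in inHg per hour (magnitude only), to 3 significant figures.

787.06 Pa / 6 h × 0.0002953 inHg/Pa = 0.0387 inHg/h.

0.0387 inHg per hour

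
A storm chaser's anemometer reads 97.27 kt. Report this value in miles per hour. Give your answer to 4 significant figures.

111.9 mph

1 kt = 1.15078 mph, so 97.27 × 1.15078 = 111.9 mph.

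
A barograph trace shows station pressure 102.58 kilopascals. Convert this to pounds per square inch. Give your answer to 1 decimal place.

1 kPa = 0.145038 psi, so 102.58 × 0.145038 = 14.9 psi.

14.9 psi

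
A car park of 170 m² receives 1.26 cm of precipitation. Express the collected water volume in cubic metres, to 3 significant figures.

2.14 cubic metres

Depth: 1.26 cm × 10 = 12.6 mm.
1 mm over 1 m² is 1 L, so volume = 12.6 × 170 = 2142 L = 2.14 m³.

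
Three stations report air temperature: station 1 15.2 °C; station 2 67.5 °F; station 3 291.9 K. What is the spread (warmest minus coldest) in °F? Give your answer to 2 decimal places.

8.14 °F

station 2: 67.5 °F = 19.722 °C.
station 3: 291.9 K = 18.750 °C.
Spread: 19.722 − 15.200 = 4.522 °C = 8.14 °F.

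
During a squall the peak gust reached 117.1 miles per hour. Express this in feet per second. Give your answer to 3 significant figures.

1 mph = 1.46667 ft/s, so 117.1 × 1.46667 = 172 ft/s.

172 ft/s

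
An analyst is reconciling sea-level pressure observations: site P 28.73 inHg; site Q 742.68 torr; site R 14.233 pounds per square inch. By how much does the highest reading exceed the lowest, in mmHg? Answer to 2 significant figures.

site P: 28.73 inHg = 729.74 mmHg.
site R: 14.233 psi = 736.06 mmHg.
Spread: 742.68 − 729.74 = 13 mmHg.

13 mmHg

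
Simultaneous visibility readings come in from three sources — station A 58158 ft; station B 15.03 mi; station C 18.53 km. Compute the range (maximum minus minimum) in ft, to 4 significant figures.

21200 ft

station B: 15.03 SM = 79358.40 ft.
station C: 18.53 km = 60793.96 ft.
Spread: 79358.40 − 58158.00 = 21200 ft.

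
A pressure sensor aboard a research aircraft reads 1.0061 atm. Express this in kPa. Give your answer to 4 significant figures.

101.9 kPa

1 atm = 101.325 kPa, so 1.0061 × 101.325 = 101.9 kPa.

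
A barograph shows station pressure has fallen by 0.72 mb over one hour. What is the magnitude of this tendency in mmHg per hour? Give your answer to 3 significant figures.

0.540 mmHg per hour

0.72 mb / 1 h × 0.750062 mmHg/mb = 0.540 mmHg/h.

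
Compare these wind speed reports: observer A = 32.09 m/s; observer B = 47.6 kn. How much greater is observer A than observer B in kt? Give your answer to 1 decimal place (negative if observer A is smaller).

observer A: 32.09 m/s = 62.378 kt.
Difference: 62.378 − 47.600 = 14.8 kt.

14.8 kt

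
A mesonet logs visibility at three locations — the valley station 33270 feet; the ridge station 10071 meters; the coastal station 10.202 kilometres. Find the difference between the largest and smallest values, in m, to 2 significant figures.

130 m

the valley station: 33270 ft = 10140.70 m.
the coastal station: 10.202 km = 10202.00 m.
Spread: 10202.00 − 10071.00 = 130 m.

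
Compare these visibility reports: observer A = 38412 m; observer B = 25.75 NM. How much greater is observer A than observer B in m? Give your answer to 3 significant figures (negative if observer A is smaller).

-9280 m

observer B: 25.75 nmi = 47689.00 m.
Difference: 38412.00 − 47689.00 = -9280 m.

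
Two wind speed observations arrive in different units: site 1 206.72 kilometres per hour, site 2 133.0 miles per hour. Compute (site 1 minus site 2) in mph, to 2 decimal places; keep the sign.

-4.55 mph

site 1: 206.72 km/h = 128.4499 mph.
Difference: 128.4499 − 133.0000 = -4.55 mph.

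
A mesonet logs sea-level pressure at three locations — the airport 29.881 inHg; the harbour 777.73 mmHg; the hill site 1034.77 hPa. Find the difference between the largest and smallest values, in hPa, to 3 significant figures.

25.0 hPa

the airport: 29.881 inHg = 1011.887 hPa.
the harbour: 777.73 mmHg = 1036.888 hPa.
Spread: 1036.888 − 1011.887 = 25.0 hPa.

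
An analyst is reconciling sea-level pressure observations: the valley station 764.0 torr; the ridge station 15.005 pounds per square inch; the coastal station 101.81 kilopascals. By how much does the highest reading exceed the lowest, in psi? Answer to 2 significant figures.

0.24 psi

the valley station: 764.0 mmHg = 14.7733 psi.
the coastal station: 101.81 kPa = 14.7663 psi.
Spread: 15.0050 − 14.7663 = 0.24 psi.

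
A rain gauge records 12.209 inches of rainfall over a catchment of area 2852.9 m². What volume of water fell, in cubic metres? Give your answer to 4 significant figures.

Depth: 12.209 in × 25.4 = 310.1086 mm.
1 mm over 1 m² is 1 L, so volume = 310.1086 × 2852.9 = 884708.82 L = 884.7 m³.

884.7 cubic metres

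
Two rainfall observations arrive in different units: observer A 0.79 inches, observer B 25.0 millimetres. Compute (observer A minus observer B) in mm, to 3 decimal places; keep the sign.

observer A: 0.79 in = 20.06600 mm.
Difference: 20.06600 − 25.00000 = -4.934 mm.

-4.934 mm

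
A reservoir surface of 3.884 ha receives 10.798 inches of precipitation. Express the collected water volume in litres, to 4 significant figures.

Depth: 10.798 in × 25.4 = 274.2692 mm.
Area: 3.884 ha = 38840 m².
1 mm over 1 m² is 1 L, so volume = 274.2692 × 38840 = 10652616 L ≈ 10650000 L.

10650000 litres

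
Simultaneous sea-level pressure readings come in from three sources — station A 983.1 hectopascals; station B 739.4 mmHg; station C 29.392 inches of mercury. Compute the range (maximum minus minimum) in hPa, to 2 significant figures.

12 hPa

station B: 739.4 mmHg = 985.79 hPa.
station C: 29.392 inHg = 995.33 hPa.
Spread: 995.33 − 983.10 = 12 hPa.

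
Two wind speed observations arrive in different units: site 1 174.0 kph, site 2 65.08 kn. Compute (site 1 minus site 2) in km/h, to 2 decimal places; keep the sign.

site 2: 65.08 kt = 120.5282 km/h.
Difference: 174.0000 − 120.5282 = 53.47 km/h.

53.47 km/h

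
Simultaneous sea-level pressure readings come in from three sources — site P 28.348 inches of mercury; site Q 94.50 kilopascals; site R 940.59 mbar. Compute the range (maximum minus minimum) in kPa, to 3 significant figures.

site P: 28.348 inHg = 95.9974 kPa.
site R: 940.59 mb = 94.0590 kPa.
Spread: 95.9974 − 94.0590 = 1.94 kPa.

1.94 kPa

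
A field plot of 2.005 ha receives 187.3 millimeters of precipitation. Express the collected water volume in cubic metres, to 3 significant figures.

3760 cubic metres

Area: 2.005 ha = 20050 m².
1 mm over 1 m² is 1 L, so volume = 187.3 × 20050 = 3755365 L = 3760 m³.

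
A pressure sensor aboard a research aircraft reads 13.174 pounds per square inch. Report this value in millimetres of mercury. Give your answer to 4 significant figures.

1 psi = 51.7149 mmHg, so 13.174 × 51.7149 = 681.3 mmHg.

681.3 mmHg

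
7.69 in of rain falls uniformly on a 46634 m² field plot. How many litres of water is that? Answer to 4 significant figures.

9109000 litres

Depth: 7.69 in × 25.4 = 195.326 mm.
1 mm over 1 m² is 1 L, so volume = 195.326 × 46634 = 9108832.7 L ≈ 9109000 L.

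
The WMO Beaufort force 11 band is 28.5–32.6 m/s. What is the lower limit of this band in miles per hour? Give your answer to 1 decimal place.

28.5–32.6 m/s × 2.237 = 63.8–72.9 mph.

63.8 mph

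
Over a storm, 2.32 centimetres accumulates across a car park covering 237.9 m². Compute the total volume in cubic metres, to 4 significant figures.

5.519 cubic metres

Depth: 2.32 cm × 10 = 23.2 mm.
1 mm over 1 m² is 1 L, so volume = 23.2 × 237.9 = 5519.28 L = 5.519 m³.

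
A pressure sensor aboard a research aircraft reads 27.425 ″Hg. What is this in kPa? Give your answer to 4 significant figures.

92.87 kPa

1 inHg = 3.38639 kPa, so 27.425 × 3.38639 = 92.87 kPa.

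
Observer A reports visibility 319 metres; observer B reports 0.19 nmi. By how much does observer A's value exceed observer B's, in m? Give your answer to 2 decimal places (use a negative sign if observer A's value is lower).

-32.88 m

observer B: 0.19 nmi = 351.8800 m.
Difference: 319.0000 − 351.8800 = -32.88 m.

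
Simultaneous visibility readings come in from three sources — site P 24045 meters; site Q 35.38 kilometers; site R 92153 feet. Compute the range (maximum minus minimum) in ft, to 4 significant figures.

site P: 24045 m = 78887.80 ft.
site Q: 35.38 km = 116076.12 ft.
Spread: 116076.12 − 78887.80 = 37190 ft.

37190 ft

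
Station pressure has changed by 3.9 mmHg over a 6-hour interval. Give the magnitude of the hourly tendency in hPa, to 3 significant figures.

3.9 mmHg / 6 h × 1.33322 hPa/mmHg = 0.867 hPa/h.

0.867 hPa per hour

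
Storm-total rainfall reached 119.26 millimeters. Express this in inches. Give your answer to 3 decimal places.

1 mm = 0.0393701 in, so 119.26 × 0.0393701 = 4.695 in.

4.695 in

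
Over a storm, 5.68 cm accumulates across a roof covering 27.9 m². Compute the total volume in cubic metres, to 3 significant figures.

Depth: 5.68 cm × 10 = 56.8 mm.
1 mm over 1 m² is 1 L, so volume = 56.8 × 27.9 = 1584.72 L = 1.58 m³.

1.58 cubic metres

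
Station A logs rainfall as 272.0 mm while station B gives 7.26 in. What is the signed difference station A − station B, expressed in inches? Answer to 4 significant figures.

station A: 272.0 mm = 10.70866 in.
Difference: 10.70866 − 7.26000 = 3.449 in.

3.449 in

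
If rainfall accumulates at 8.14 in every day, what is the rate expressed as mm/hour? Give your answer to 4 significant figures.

8.615 mm/hour

8.14 in/day × 25.4 mm/in × 0.0416667 day/hour = 8.615 mm/hour.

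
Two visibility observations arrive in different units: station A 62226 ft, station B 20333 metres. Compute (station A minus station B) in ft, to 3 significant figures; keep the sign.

station B: 20333 m = 66709.32 ft.
Difference: 62226.00 − 66709.32 = -4480 ft.

-4480 ft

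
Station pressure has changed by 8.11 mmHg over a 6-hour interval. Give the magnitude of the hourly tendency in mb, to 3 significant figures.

8.11 mmHg / 6 h × 1.33322 mb/mmHg = 1.80 mb/h.

1.80 mb per hour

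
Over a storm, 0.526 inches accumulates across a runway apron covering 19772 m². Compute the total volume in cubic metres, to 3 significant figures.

264 cubic metres

Depth: 0.526 in × 25.4 = 13.3604 mm.
1 mm over 1 m² is 1 L, so volume = 13.3604 × 19772 = 264161.83 L = 264 m³.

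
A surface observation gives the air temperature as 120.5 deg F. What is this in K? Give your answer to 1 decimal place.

322.3 K

First to °C: 49.17 °C.
Then to K: 322.3 K.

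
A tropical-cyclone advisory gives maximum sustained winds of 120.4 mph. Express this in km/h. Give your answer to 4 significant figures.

1 mph = 1.60934 km/h, so 120.4 × 1.60934 = 193.8 km/h.

193.8 km/h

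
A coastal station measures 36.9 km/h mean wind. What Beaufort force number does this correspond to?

Beaufort force 5

36.9 km/h = 10.2 m/s, which is Beaufort 5 (fresh breeze, 8.0–10.7 m/s).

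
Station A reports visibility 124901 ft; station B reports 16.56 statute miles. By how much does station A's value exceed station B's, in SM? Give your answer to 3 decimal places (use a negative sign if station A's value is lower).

7.095 SM

station A: 124901 ft = 23.65549 SM.
Difference: 23.65549 − 16.56000 = 7.095 SM.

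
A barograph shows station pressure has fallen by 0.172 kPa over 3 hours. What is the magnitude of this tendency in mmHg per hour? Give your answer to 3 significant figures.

0.430 mmHg per hour

0.172 kPa / 3 h × 7.50062 mmHg/kPa = 0.430 mmHg/h.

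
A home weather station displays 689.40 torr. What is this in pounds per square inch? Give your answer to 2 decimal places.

1 mmHg = 0.0193368 psi, so 689.40 × 0.0193368 = 13.33 psi.

13.33 psi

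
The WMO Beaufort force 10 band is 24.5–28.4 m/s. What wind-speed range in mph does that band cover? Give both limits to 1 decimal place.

54.8 to 63.5 mph

24.5–28.4 m/s × 2.237 = 54.8–63.5 mph.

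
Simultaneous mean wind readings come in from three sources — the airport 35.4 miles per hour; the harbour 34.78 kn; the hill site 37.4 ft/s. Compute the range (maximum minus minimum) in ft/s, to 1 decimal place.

21.3 ft/s

the airport: 35.4 mph = 51.920 ft/s.
the harbour: 34.78 kt = 58.702 ft/s.
Spread: 58.702 − 37.400 = 21.3 ft/s.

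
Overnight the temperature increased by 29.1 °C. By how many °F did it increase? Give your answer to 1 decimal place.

For a temperature change the 32° offset cancels: Δ°F = 29.1 × 1.8 = 52.4 °F.

52.4 °F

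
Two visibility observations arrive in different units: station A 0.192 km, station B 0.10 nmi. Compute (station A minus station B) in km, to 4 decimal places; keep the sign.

0.0068 km

station B: 0.10 nmi = 0.185200 km.
Difference: 0.192000 − 0.185200 = 0.0068 km.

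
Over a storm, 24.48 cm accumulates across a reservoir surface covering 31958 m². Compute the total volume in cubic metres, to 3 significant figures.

Depth: 24.48 cm × 10 = 244.8 mm.
1 mm over 1 m² is 1 L, so volume = 244.8 × 31958 = 7823318.4 L = 7820 m³.

7820 cubic metres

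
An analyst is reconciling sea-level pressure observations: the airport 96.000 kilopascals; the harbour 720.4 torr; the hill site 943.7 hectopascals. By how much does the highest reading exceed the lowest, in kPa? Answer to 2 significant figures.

1.7 kPa

the harbour: 720.4 mmHg = 96.045 kPa.
the hill site: 943.7 hPa = 94.370 kPa.
Spread: 96.045 − 94.370 = 1.7 kPa.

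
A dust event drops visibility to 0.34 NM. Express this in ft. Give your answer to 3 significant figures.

1 nmi = 6076.12 ft, so 0.34 × 6076.12 = 2070 ft.

2070 ft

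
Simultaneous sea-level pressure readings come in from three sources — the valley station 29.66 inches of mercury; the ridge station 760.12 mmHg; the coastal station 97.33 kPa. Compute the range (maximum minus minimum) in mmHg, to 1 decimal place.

the valley station: 29.66 inHg = 753.364 mmHg.
the coastal station: 97.33 kPa = 730.035 mmHg.
Spread: 760.120 − 730.035 = 30.1 mmHg.

30.1 mmHg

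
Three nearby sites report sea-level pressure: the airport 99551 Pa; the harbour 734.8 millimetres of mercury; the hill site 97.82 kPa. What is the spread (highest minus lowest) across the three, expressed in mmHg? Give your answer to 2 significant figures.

13 mmHg

the airport: 99551 Pa = 746.69 mmHg.
the hill site: 97.82 kPa = 733.71 mmHg.
Spread: 746.69 − 733.71 = 13 mmHg.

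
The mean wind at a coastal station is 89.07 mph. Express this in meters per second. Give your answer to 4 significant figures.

1 mph = 0.44704 m/s, so 89.07 × 0.44704 = 39.82 m/s.

39.82 m/s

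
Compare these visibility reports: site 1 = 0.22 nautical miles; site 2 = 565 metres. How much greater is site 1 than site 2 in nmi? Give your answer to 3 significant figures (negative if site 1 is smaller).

site 2: 565 m = 0.305076 nmi.
Difference: 0.220000 − 0.305076 = -0.0851 nmi.

-0.0851 nmi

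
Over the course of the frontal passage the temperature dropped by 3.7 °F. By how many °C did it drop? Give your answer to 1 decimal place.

2.1 °C

For a temperature change the 32° offset cancels: Δ°C = 3.7 × 0.5556 = 2.1 °C.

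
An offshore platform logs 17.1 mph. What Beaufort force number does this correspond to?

Beaufort force 4

17.1 mph = 7.6 m/s, which is Beaufort 4 (moderate breeze, 5.5–7.9 m/s).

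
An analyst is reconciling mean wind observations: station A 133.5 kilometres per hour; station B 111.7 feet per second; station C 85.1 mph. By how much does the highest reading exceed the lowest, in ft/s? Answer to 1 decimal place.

13.1 ft/s

station A: 133.5 km/h = 121.664 ft/s.
station C: 85.1 mph = 124.813 ft/s.
Spread: 124.813 − 111.700 = 13.1 ft/s.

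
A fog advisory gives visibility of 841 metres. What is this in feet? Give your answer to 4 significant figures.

2759 ft

1 m = 3.28084 ft, so 841 × 3.28084 = 2759 ft.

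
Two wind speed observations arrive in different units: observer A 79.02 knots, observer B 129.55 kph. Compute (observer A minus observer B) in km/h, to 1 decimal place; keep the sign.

observer A: 79.02 kt = 146.345 km/h.
Difference: 146.345 − 129.550 = 16.8 km/h.

16.8 km/h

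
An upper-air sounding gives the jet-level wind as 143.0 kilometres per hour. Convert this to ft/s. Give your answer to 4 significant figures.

1 km/h = 0.911344 ft/s, so 143.0 × 0.911344 = 130.3 ft/s.

130.3 ft/s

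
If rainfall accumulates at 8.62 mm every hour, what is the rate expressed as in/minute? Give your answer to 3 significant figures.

0.00566 in/minute

8.62 mm/hour × 0.0393701 in/mm × 0.0166667 hour/minute = 0.00566 in/minute.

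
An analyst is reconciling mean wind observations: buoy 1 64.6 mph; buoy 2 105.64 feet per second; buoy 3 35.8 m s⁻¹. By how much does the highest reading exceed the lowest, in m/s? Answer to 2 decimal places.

buoy 1: 64.6 mph = 28.8788 m/s.
buoy 2: 105.64 ft/s = 32.1991 m/s.
Spread: 35.8000 − 28.8788 = 6.92 m/s.

6.92 m/s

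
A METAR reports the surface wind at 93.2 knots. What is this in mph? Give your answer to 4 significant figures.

1 kt = 1.15078 mph, so 93.2 × 1.15078 = 107.3 mph.

107.3 mph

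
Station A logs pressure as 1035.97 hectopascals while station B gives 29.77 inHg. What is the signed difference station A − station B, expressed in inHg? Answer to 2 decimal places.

0.82 inHg

station A: 1035.97 hPa = 30.5922 inHg.
Difference: 30.5922 − 29.7700 = 0.82 inHg.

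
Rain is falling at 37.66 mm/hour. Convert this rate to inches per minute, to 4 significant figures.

37.66 mm/hour × 0.0393701 in/mm × 0.0166667 hour/minute = 0.02471 in/minute.

0.02471 in/minute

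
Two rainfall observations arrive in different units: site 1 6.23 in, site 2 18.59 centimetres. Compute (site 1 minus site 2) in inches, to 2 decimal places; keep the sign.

site 2: 18.59 cm = 7.3189 in.
Difference: 6.2300 − 7.3189 = -1.09 in.

-1.09 in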